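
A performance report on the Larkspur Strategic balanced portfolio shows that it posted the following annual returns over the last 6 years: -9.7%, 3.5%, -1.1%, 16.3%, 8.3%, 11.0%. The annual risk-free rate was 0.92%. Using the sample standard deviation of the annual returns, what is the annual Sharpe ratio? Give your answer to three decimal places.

μ = (-9.7 + 3.5 − 1.1 + 16.3 + 8.3 + 11) / 6 = 28.30 / 6 = 4.7167%
Σ(r − μ)² = (-9.7 − 4.7167)² + (3.5 − 4.7167)² + … = 429.6483
sample σ = √(429.6483 / 5) = √85.9297 = 9.2698%
Sharpe = (μ − rf) / σ = (4.7167 − 0.92) / 9.2698 = 3.7967 / 9.2698 = 0.4096

0.410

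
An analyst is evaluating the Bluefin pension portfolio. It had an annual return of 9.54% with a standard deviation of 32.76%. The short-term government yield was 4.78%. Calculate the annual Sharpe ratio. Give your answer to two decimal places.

0.15

Sharpe = (Rp − Rf) / σp = (9.54% − 4.78%) / 32.76% = 4.76% / 32.76% = 0.1453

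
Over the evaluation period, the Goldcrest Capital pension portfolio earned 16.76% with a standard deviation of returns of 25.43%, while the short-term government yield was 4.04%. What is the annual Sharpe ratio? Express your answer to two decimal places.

Sharpe = (Rp − Rf) / σp = (16.76% − 4.04%) / 25.43% = 12.72% / 25.43% = 0.5002

0.50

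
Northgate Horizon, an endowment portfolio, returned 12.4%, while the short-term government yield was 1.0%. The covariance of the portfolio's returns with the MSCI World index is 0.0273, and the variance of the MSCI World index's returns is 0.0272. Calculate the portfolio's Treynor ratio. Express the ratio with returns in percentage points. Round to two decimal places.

β = Cov / Var = 0.0273 / 0.0272 = 1.0037
Treynor = (Rp − Rf) / β = (12.4% − 1.0%) / 1.0037 = 11.40 / 1.0037 = 11.3580

11.36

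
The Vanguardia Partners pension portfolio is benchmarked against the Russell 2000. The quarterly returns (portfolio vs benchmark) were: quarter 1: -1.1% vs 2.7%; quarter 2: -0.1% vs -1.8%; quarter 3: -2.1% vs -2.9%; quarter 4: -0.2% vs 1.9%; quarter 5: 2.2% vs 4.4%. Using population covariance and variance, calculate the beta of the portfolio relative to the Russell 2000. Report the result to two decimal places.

0.36

r̄p = -0.2600%,  r̄m = 0.8600%
Cov = Σ(rp − r̄p)(rm − r̄m) / 5 = 2.7436
Var(rm) = Σ(rm − r̄m)² / 5 = 7.6424
β = Cov / Var = 2.7436 / 7.6424 = 0.3590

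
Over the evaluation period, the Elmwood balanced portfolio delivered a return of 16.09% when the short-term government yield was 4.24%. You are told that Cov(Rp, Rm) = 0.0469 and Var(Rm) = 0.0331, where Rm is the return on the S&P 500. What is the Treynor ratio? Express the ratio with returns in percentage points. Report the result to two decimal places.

β = Cov / Var = 0.0469 / 0.0331 = 1.4169
Treynor = (Rp − Rf) / β = (16.09% − 4.24%) / 1.4169 = 11.85 / 1.4169 = 8.3633

8.36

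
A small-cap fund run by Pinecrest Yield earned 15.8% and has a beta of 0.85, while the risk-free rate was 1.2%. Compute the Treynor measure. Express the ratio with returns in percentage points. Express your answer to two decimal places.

Treynor = (Rp − Rf) / β = (15.8% − 1.2%) / 0.85 = 14.60 / 0.85 = 17.1765

17.18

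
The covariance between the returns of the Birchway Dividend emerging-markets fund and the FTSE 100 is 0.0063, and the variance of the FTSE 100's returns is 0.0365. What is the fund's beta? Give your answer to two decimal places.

β = Cov(Rp, Rm) / Var(Rm) = 0.0063 / 0.0365 = 0.1726

0.17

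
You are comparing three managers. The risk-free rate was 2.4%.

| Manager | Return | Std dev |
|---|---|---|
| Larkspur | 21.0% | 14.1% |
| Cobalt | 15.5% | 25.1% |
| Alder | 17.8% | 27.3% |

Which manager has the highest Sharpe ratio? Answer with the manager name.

Larkspur: Sharpe ratio = (21.0% − 2.4%) / 14.1% = 1.319
Cobalt: Sharpe ratio = (15.5% − 2.4%) / 25.1% = 0.522
Alder: Sharpe ratio = (17.8% − 2.4%) / 27.3% = 0.564
Highest: Larkspur (1.319).

Larkspur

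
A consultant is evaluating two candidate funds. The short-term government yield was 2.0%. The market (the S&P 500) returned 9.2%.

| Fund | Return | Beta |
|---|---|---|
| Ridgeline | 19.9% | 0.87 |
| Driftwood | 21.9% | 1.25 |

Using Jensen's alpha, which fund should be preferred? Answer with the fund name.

Ridgeline

Ridgeline: α = 19.9% − [2.0% + 0.87 × (9.2% − 2.0%)] = 11.636
Driftwood: α = 21.9% − [2.0% + 1.25 × (9.2% − 2.0%)] = 10.900
Highest: Ridgeline (11.636).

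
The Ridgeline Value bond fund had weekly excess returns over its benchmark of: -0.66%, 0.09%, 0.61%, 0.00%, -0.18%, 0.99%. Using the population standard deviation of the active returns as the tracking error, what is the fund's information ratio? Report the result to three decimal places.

r̄ = (-0.66 + 0.09 + 0.61 + 0 − 0.18 + 0.99) / 6 = 0.850 / 6 = 0.1417%
Σ(r − r̄)² = 1.7079; population σ = √(1.7079/6) = 0.5335%
IR = r̄ / tracking error = 0.1417 / 0.5335 = 0.2656

0.266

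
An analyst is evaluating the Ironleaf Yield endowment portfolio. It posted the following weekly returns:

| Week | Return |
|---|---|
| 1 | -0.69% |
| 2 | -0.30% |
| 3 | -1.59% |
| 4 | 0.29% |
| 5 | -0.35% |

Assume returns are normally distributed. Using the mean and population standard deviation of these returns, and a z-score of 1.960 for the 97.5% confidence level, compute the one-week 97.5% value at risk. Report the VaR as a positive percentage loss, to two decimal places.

Mean return r̄ = -2.640 / 5 = -0.5280%
Σ(r − r̄)² = 1.9069; population σ = √(1.9069/5) = 0.6176%
VaR = −(r̄ − z·σ) = −(-0.5280 − 1.960 × 0.6176) = −(-1.7385) = 1.7385%

1.74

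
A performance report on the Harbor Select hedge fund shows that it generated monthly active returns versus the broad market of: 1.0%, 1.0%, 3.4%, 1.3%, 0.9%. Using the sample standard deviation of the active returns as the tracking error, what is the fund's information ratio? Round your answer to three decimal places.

1.432

Mean return r̄ = 7.60 / 5 = 1.5200%
Σ(r − r̄)² = 4.5080; sample σ = √(4.5080/4) = 1.0616%
IR = r̄ / tracking error = 1.5200 / 1.0616 = 1.4318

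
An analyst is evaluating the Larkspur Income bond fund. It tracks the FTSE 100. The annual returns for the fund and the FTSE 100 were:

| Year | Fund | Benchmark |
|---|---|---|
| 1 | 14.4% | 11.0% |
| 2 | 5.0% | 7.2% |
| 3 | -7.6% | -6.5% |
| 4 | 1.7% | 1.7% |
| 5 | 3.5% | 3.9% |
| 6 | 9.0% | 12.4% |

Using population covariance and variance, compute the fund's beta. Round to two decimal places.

1.01

r̄p = 4.3333%,  r̄m = 4.9500%
Cov = Σ(rp − r̄p)(rm − r̄m) / 6 = 40.5400
Var(rm) = Σ(rm − r̄m)² / 6 = 39.9892
β = Cov / Var = 40.5400 / 39.9892 = 1.0138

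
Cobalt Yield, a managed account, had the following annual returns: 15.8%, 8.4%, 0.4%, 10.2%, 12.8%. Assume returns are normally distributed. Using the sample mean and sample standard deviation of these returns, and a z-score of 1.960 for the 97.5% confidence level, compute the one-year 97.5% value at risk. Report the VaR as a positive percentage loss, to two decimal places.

1.87

r̄ = (15.8 + 8.4 + 0.4 + 10.2 + 12.8) / 5 = 9.5200%
Sample std dev = √[135.0880 / 4] = 5.8114%
VaR = −(r̄ − z·σ) = −(9.5200 − 1.960 × 5.8114) = −(-1.8703) = 1.8703%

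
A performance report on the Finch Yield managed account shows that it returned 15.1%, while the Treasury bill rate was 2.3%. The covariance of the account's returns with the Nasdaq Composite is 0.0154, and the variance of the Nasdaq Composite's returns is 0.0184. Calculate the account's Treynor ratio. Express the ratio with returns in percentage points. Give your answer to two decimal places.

15.29

β = Cov / Var = 0.0154 / 0.0184 = 0.8370
Treynor = (Rp − Rf) / β = (15.1% − 2.3%) / 0.8370 = 12.80 / 0.8370 = 15.2927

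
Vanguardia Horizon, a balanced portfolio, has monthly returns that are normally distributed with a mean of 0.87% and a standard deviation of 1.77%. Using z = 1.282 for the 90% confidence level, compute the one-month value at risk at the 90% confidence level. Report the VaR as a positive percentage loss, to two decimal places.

1.40

VaR (as % loss) = −(μ − z·σ) = −(0.87% − 1.282 × 1.77%) = −(-1.39914%) = 1.39914%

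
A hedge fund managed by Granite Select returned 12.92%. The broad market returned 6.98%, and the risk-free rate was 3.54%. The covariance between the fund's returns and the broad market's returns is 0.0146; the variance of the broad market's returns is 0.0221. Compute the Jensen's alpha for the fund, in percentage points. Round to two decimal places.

7.11

β = Cov / Var = 0.0146 / 0.0221 = 0.6606
E[R] = Rf + β(Rm − Rf) = 3.54% + 0.6606 × (6.98% − 3.54%) = 5.8125%
α = Rp − E[R] = 12.92% − 5.8125% = 7.1075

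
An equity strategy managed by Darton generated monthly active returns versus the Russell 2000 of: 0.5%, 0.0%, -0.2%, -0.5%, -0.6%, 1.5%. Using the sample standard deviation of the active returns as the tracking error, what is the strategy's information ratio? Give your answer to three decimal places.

0.149

r̄ = (0.5 + 0 − 0.2 − 0.5 − 0.6 + 1.5) / 6 = 0.70 / 6 = 0.1167%
Sample σ = √[Σ(r − r̄)² / 5] = √[3.0683 / 5] = √0.6137 = 0.7834%
IR = r̄ / tracking error = 0.1167 / 0.7834 = 0.1490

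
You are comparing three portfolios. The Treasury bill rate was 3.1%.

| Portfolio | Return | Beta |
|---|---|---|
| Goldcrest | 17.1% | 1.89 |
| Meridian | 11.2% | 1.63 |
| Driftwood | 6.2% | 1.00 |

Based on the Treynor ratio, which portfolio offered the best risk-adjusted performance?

Goldcrest: Treynor = (17.1% − 3.1%) / 1.89 = 7.407
Meridian: Treynor = (11.2% − 3.1%) / 1.63 = 4.969
Driftwood: Treynor = (6.2% − 3.1%) / 1.00 = 3.100
Highest: Goldcrest (7.407).

Goldcrest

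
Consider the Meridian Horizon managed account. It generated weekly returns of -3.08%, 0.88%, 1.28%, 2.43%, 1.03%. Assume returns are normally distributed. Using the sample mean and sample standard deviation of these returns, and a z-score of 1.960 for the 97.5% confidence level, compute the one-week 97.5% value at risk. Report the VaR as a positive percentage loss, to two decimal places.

r̄ = (-3.08 + 0.88 + 1.28 + 2.43 + 1.03) / 5 = 0.5080%
Sample σ = √[Σ(r − r̄)² / 4] = √[17.5747 / 4] = √4.3937 = 2.0961%
VaR = −(r̄ − z·σ) = −(0.5080 − 1.960 × 2.0961) = −(-3.6004) = 3.6004%

3.60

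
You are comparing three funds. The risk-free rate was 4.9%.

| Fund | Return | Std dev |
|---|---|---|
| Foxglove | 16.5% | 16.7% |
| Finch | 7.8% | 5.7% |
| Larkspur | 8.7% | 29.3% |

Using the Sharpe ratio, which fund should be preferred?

Foxglove

Foxglove: Sharpe ratio = (16.5% − 4.9%) / 16.7% = 0.695
Finch: Sharpe ratio = (7.8% − 4.9%) / 5.7% = 0.509
Larkspur: Sharpe ratio = (8.7% − 4.9%) / 29.3% = 0.130
Highest: Foxglove (0.695).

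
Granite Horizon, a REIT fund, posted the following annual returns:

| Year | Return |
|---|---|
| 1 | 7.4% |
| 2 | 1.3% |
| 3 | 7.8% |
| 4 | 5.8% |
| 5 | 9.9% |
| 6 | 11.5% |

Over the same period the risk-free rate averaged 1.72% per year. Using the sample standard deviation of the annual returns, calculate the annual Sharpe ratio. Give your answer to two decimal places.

1.57

μ = (7.4 + 1.3 + 7.8 + 5.8 + 9.9 + 11.5) / 6 = 43.70 / 6 = 7.2833%
Σ(r − μ)² = (7.4 − 7.2833)² + (1.3 − 7.2833)² + (7.8 − 7.2833)² + … = 62.9083
σ = √[62.9083 / 5] = 3.5471%
Sharpe = (μ − rf) / σ = (7.2833 − 1.72) / 3.5471 = 5.5633 / 3.5471 = 1.5684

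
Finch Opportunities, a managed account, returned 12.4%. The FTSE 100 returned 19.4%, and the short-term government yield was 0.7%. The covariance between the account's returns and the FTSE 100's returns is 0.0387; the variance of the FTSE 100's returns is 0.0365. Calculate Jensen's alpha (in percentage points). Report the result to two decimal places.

-8.13

β = Cov / Var = 0.0387 / 0.0365 = 1.0603
E[R] = Rf + β(Rm − Rf) = 0.7% + 1.0603 × (19.4% − 0.7%) = 20.5276%
α = Rp − E[R] = 12.4% − 20.5276% = -8.1276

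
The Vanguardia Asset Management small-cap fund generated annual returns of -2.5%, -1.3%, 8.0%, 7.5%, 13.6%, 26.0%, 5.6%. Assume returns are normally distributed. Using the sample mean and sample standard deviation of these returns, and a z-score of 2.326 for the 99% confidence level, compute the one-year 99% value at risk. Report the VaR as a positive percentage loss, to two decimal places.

14.30

Mean return r̄ = 56.90 / 7 = 8.1286%
Σ(r − r̄)² = 557.9943; sample σ = √(557.9943/6) = 9.6436%
VaR = −(r̄ − z·σ) = −(8.1286 − 2.326 × 9.6436) = −(-14.3024) = 14.3024%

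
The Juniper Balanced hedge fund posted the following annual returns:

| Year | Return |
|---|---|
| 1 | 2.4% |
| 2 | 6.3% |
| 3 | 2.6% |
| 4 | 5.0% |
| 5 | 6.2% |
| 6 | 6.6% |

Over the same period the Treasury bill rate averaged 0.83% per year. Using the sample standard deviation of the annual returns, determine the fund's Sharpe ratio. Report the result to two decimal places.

μ = (2.4 + 6.3 + 2.6 + 5 + 6.2 + 6.6) / 6 = 4.8500%
Sample std dev = √[18.0750 / 5] = 1.9013%
Sharpe = (μ − rf) / σ = (4.8500 − 0.83) / 1.9013 = 4.0200 / 1.9013 = 2.1143

2.11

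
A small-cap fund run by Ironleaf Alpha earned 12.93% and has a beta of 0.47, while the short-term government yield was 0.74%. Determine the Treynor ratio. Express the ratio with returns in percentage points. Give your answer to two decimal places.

Treynor = (Rp − Rf) / β = (12.93% − 0.74%) / 0.47 = 12.19 / 0.47 = 25.9362

25.94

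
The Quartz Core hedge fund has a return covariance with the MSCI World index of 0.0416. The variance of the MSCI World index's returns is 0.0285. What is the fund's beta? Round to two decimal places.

β = Cov(Rp, Rm) / Var(Rm) = 0.0416 / 0.0285 = 1.4596

1.46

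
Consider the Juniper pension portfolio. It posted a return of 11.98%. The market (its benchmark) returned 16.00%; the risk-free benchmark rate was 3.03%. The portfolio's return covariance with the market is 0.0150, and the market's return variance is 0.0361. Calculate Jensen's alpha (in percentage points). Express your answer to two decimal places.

β = Cov / Var = 0.0150 / 0.0361 = 0.4155
E[R] = Rf + β(Rm − Rf) = 3.03% + 0.4155 × (16.00% − 3.03%) = 8.4190%
α = Rp − E[R] = 11.98% − 8.4190% = 3.5610

3.56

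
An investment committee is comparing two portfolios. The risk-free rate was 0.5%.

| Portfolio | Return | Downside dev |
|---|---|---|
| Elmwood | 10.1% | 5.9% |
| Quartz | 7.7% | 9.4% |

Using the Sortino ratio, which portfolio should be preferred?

Elmwood: Sortino ratio = (10.1% − 0.5%) / 5.9% = 1.627
Quartz: Sortino ratio = (7.7% − 0.5%) / 9.4% = 0.766
Highest: Elmwood (1.627).

Elmwood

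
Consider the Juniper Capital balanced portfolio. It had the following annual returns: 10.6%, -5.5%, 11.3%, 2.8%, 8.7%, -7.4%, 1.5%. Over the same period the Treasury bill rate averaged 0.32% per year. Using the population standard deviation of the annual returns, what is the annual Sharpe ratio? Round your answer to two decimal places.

0.40

μ = (10.6 − 5.5 + 11.3 + 2.8 + 8.7 − 7.4 + 1.5) / 7 = 3.1429%
Σ(r − μ)² = (10.6 − 3.1429)² + (-5.5 − 3.1429)² + (11.3 − 3.1429)² + … = 341.6971
population σ = √(341.6971 / 7) = √48.8139 = 6.9867%
Sharpe = (μ − rf) / σ = (3.1429 − 0.32) / 6.9867 = 2.8229 / 6.9867 = 0.4040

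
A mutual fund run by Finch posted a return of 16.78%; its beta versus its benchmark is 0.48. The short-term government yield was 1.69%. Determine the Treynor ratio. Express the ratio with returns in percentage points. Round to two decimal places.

31.44

Treynor = (Rp − Rf) / β = (16.78% − 1.69%) / 0.48 = 15.09 / 0.48 = 31.4375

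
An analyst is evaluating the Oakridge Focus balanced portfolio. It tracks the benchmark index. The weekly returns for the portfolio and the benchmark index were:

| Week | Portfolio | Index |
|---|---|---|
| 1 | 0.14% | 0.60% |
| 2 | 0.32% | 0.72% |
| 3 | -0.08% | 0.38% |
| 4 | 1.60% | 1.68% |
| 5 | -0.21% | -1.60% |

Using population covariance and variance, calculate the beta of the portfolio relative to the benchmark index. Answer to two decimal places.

0.46

r̄p = 0.3540%,  r̄m = 0.3560%
Cov = Σ(rp − r̄p)(rm − r̄m) / 5 = 0.5356
Var(rm) = Σ(rm − r̄m)² / 5 = 1.1543
β = Cov / Var = 0.5356 / 1.1543 = 0.4640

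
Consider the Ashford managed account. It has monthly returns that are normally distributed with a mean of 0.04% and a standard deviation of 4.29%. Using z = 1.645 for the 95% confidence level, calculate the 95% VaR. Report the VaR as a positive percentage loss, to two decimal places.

VaR (as % loss) = −(μ − z·σ) = −(0.04% − 1.645 × 4.29%) = −(-7.01705%) = 7.01705%

7.02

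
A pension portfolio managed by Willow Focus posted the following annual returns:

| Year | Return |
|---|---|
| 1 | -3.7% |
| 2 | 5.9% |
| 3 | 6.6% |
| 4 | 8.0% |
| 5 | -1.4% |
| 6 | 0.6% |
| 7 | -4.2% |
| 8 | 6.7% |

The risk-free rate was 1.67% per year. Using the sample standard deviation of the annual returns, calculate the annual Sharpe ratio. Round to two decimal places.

0.13

r̄ = (-3.7 + 5.9 + 6.6 + 8 − 1.4 + 0.6 − 4.2 + 6.7) / 8 = 18.50 / 8 = 2.3125%
Σ(r − r̄)² = (-3.7 − 2.3125)² + (5.9 − 2.3125)² + … = 178.1288
sample σ = √(178.1288 / 7) = √25.4470 = 5.0445%
Sharpe = (r̄ − rf) / σ = (2.3125 − 1.67) / 5.0445 = 0.6425 / 5.0445 = 0.1274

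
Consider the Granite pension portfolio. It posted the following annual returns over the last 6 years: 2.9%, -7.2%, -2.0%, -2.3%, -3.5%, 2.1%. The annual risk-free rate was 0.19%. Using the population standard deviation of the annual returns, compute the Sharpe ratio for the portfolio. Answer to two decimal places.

-0.55

μ = (2.9 − 7.2 − 2 − 2.3 − 3.5 + 2.1) / 6 = -10.00 / 6 = -1.6667%
Σ(r − μ)² = (2.9 − (-1.6667))² + (-7.2 − (-1.6667))² + (-2 − (-1.6667))² + … = 69.5333
σ = √[69.5333 / 6] = 3.4042%
Sharpe = (μ − rf) / σ = (-1.6667 − 0.19) / 3.4042 = -1.8567 / 3.4042 = -0.5454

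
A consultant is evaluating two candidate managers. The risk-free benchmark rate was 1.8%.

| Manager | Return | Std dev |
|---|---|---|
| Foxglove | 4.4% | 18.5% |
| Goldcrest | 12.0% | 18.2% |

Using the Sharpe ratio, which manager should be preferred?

Foxglove: Sharpe ratio = (4.4% − 1.8%) / 18.5% = 0.141
Goldcrest: Sharpe ratio = (12.0% − 1.8%) / 18.2% = 0.560
Highest: Goldcrest (0.560).

Goldcrest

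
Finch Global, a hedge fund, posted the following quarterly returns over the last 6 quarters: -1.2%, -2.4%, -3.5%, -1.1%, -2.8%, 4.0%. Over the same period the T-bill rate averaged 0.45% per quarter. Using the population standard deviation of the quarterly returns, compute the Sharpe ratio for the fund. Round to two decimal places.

Mean return r̄ = -7.00 / 6 = -1.1667%
Population σ = √[Σ(r − r̄)² / 6] = √[36.3333 / 6] = √6.0556 = 2.4608%
Sharpe = (r̄ − rf) / σ = (-1.1667 − 0.45) / 2.4608 = -1.6167 / 2.4608 = -0.6570

-0.66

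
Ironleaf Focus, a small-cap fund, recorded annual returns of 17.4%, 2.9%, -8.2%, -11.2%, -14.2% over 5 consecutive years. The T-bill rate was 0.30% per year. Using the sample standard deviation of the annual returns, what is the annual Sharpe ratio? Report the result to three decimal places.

-0.229

μ = (17.4 + 2.9 − 8.2 − 11.2 − 14.2) / 5 = -13.30 / 5 = -2.6600%
Sample σ = √[Σ(r − μ)² / 4] = √[670.1120 / 4] = √167.5280 = 12.9433%
Sharpe = (μ − rf) / σ = (-2.6600 − 0.3) / 12.9433 = -2.9600 / 12.9433 = -0.2287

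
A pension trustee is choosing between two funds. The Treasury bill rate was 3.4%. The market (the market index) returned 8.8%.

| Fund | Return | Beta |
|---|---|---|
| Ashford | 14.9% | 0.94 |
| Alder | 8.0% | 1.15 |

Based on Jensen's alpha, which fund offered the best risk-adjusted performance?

Ashford

Ashford: α = 14.9% − [3.4% + 0.94 × (8.8% − 3.4%)] = 6.424
Alder: α = 8.0% − [3.4% + 1.15 × (8.8% − 3.4%)] = -1.610
Highest: Ashford (6.424).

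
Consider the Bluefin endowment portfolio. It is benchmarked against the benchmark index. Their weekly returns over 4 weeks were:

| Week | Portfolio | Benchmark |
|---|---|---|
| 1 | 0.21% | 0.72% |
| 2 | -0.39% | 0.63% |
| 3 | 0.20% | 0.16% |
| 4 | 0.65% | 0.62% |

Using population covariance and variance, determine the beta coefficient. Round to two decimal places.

-0.09

r̄p = 0.1675%,  r̄m = 0.5325%
Cov = Σ(rp − r̄p)(rm − r̄m) / 4 = -0.0041
Var(rm) = Σ(rm − r̄m)² / 4 = 0.0478
β = Cov / Var = -0.0041 / 0.0478 = -0.0858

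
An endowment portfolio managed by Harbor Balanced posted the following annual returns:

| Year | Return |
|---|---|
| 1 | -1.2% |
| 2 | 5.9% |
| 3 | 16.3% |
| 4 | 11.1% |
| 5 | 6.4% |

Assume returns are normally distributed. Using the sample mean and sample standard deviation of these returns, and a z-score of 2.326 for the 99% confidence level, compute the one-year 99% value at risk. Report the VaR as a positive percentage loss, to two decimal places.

μ = (-1.2 + 5.9 + 16.3 + 11.1 + 6.4) / 5 = 38.50 / 5 = 7.7000%
Σ(r − μ)² = (-1.2 − 7.7000)² + (5.9 − 7.7000)² + (16.3 − 7.7000)² + … = 169.6600
σ = √[169.6600 / 4] = 6.5127%
VaR = −(μ − z·σ) = −(7.7000 − 2.326 × 6.5127) = −(-7.4485) = 7.4485%

7.45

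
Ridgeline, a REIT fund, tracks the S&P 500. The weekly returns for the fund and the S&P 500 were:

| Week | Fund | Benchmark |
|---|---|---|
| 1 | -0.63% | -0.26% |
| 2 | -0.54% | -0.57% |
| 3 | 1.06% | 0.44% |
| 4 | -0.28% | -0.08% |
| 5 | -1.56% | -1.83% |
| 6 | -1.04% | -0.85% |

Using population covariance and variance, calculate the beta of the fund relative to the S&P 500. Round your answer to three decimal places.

r̄p = -0.4983%,  r̄m = -0.5250%
Cov = Σ(rp − r̄p)(rm − r̄m) / 6 = 0.5216
Var(rm) = Σ(rm − r̄m)² / 6 = 0.5017
β = Cov / Var = 0.5216 / 0.5017 = 1.0397

1.040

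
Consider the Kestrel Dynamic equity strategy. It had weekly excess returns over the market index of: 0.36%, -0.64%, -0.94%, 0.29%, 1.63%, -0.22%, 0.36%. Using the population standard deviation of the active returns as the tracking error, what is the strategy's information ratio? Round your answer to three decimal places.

0.154

Mean return r̄ = 0.840 / 7 = 0.1200%
Population std dev = √[4.2410 / 7] = 0.7784%
IR = r̄ / tracking error = 0.1200 / 0.7784 = 0.1542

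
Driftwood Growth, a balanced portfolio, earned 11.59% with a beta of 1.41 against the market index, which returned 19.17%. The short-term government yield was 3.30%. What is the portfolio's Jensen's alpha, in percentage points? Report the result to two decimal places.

-14.09

CAPM expected return = Rf + β(Rm − Rf) = 3.30% + 1.41 × (19.17% − 3.30%) = 3.3 + 1.41 × 15.87 = 25.6767%
Jensen's α = Rp − E[R] = 11.59% − 25.6767% = -14.0867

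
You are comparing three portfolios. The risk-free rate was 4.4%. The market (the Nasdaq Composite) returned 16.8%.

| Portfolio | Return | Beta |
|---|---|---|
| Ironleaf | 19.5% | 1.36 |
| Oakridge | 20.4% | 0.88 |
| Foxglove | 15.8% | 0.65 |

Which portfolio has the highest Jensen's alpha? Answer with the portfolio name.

Ironleaf: α = 19.5% − [4.4% + 1.36 × (16.8% − 4.4%)] = -1.764
Oakridge: α = 20.4% − [4.4% + 0.88 × (16.8% − 4.4%)] = 5.088
Foxglove: α = 15.8% − [4.4% + 0.65 × (16.8% − 4.4%)] = 3.340
Highest: Oakridge (5.088).

Oakridge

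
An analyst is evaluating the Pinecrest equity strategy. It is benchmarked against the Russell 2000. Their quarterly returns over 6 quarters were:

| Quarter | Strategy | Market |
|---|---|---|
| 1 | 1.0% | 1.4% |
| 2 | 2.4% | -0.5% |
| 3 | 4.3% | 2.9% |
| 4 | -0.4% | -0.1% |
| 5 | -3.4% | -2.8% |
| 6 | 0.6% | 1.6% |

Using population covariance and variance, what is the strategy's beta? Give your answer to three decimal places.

1.066

r̄p = 0.7500%,  r̄m = 0.4167%
Cov = Σ(rp − r̄p)(rm − r̄m) / 6 = 3.5525
Var(rm) = Σ(rm − r̄m)² / 6 = 3.3314
β = Cov / Var = 3.5525 / 3.3314 = 1.0664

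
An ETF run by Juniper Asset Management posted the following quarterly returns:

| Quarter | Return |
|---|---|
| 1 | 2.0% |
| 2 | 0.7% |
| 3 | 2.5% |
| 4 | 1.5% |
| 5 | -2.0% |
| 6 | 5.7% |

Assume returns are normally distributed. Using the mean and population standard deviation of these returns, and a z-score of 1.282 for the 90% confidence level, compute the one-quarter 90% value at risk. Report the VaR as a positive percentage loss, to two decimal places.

Mean return r̄ = 10.40 / 6 = 1.7333%
Σ(r − r̄)² = (2 − 1.7333)² + (0.7 − 1.7333)² + … = 31.4533
σ = √[31.4533 / 6] = 2.2896%
VaR = −(r̄ − z·σ) = −(1.7333 − 1.282 × 2.2896) = −(-1.2020) = 1.2020%

1.20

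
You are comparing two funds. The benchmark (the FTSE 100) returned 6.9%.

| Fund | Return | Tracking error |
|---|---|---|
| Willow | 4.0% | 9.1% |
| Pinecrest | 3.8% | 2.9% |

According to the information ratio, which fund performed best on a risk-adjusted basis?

Willow: IR = (4.0% − 6.9%) / 9.1% = -0.319
Pinecrest: IR = (3.8% − 6.9%) / 2.9% = -1.069
Highest: Willow (-0.319).

Willow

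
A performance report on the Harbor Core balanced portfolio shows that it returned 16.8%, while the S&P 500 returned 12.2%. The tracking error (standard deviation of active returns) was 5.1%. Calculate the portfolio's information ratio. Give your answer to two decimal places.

0.90

IR = (Rp − Rb) / TE = (16.8% − 12.2%) / 5.1% = 4.60% / 5.1% = 0.9020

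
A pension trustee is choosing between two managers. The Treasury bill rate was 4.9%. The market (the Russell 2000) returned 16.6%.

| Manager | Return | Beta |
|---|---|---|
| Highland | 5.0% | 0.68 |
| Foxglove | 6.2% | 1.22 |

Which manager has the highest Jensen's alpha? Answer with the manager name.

Highland: α = 5.0% − [4.9% + 0.68 × (16.6% − 4.9%)] = -7.856
Foxglove: α = 6.2% − [4.9% + 1.22 × (16.6% − 4.9%)] = -12.974
Highest: Highland (-7.856).

Highland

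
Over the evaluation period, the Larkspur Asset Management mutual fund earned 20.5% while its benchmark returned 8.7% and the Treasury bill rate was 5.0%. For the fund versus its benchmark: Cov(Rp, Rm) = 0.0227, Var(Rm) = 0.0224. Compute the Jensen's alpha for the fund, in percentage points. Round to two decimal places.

11.75

β = Cov / Var = 0.0227 / 0.0224 = 1.0134
E[R] = Rf + β(Rm − Rf) = 5.0% + 1.0134 × (8.7% − 5.0%) = 8.7496%
α = Rp − E[R] = 20.5% − 8.7496% = 11.7504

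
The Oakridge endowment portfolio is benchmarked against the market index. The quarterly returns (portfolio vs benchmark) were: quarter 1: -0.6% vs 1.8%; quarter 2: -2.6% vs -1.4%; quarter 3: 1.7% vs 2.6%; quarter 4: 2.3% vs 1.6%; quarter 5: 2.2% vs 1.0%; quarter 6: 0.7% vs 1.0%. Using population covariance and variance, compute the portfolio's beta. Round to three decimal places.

1.025

r̄p = 0.6167%,  r̄m = 1.1000%
Cov = Σ(rp − r̄p)(rm − r̄m) / 6 = 1.5817
Var(rm) = Σ(rm − r̄m)² / 6 = 1.5433
β = Cov / Var = 1.5817 / 1.5433 = 1.0249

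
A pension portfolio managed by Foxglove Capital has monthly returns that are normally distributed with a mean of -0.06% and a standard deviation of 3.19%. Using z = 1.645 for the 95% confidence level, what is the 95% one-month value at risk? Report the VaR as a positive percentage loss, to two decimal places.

VaR (as % loss) = −(μ − z·σ) = −(-0.06% − 1.645 × 3.19%) = −(-5.30755%) = 5.30755%

5.31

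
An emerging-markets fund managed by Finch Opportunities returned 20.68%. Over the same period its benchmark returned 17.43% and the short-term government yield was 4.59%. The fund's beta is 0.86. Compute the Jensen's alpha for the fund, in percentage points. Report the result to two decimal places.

5.05

CAPM expected return = Rf + β(Rm − Rf) = 4.59% + 0.86 × (17.43% − 4.59%) = 4.59 + 0.86 × 12.84 = 15.6324%
Jensen's α = Rp − E[R] = 20.68% − 15.6324% = 5.0476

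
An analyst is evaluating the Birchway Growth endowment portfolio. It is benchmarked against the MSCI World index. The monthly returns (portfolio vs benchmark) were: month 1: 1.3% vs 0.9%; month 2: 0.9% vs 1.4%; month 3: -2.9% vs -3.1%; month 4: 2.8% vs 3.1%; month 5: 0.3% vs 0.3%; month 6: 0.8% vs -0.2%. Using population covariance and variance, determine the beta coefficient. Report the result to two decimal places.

0.89

r̄p = 0.5333%,  r̄m = 0.4000%
Cov = Σ(rp − r̄p)(rm − r̄m) / 6 = 3.1250
Var(rm) = Σ(rm − r̄m)² / 6 = 3.5267
β = Cov / Var = 3.1250 / 3.5267 = 0.8861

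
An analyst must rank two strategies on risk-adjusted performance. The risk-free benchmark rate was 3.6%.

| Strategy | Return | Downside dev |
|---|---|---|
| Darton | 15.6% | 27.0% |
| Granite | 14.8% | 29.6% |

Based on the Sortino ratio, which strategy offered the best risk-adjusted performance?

Darton: Sortino ratio = (15.6% − 3.6%) / 27.0% = 0.444
Granite: Sortino ratio = (14.8% − 3.6%) / 29.6% = 0.378
Highest: Darton (0.444).

Darton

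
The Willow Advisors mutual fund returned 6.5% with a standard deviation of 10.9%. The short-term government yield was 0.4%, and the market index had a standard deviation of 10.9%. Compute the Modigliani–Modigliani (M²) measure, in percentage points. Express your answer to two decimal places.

Sharpe = (Rp − Rf) / σp = (6.5% − 0.4%) / 10.9% = 0.5596
M² = Rf + Sharpe × σm = 0.4% + 0.5596 × 10.9% = 6.4996%

6.50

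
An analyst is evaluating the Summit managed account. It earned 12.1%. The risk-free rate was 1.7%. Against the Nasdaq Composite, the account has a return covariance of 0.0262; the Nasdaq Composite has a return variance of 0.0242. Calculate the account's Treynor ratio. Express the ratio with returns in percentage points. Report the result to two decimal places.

9.61

β = Cov / Var = 0.0262 / 0.0242 = 1.0826
Treynor = (Rp − Rf) / β = (12.1% − 1.7%) / 1.0826 = 10.40 / 1.0826 = 9.6065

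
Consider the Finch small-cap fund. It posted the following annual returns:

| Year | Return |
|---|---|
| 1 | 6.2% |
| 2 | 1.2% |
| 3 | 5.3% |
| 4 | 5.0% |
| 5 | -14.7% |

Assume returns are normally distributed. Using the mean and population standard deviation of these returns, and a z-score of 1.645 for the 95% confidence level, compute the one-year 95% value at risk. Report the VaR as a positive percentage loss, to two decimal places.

12.30

μ = (6.2 + 1.2 + 5.3 + 5 − 14.7) / 5 = 0.6000%
Population std dev = √[307.2600 / 5] = 7.8391%
VaR = −(μ − z·σ) = −(0.6000 − 1.645 × 7.8391) = −(-12.2953) = 12.2953%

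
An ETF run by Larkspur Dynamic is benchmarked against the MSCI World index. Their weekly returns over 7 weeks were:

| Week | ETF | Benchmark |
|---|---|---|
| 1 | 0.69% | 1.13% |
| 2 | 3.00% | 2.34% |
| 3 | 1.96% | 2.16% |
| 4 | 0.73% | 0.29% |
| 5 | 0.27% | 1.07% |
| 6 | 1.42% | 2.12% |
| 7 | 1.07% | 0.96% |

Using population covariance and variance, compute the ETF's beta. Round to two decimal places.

0.96

r̄p = 1.3057%,  r̄m = 1.4386%
Cov = Σ(rp − r̄p)(rm − r̄m) / 7 = 0.4890
Var(rm) = Σ(rm − r̄m)² / 7 = 0.5110
β = Cov / Var = 0.4890 / 0.5110 = 0.9569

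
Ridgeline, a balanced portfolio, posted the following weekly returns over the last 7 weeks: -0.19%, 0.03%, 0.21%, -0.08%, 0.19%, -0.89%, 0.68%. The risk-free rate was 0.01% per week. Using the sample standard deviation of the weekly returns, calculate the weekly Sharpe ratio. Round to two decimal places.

-0.04

r̄ = (-0.19 + 0.03 + 0.21 − 0.08 + 0.19 − 0.89 + 0.68) / 7 = -0.0071%
Sample σ = √[Σ(r − r̄)² / 6] = √[1.3777 / 6] = √0.2296 = 0.4792%
Sharpe = (r̄ − rf) / σ = (-0.0071 − 0.01) / 0.4792 = -0.0171 / 0.4792 = -0.0357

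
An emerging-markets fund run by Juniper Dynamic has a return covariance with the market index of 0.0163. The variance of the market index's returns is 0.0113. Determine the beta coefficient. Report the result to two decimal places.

β = Cov(Rp, Rm) / Var(Rm) = 0.0163 / 0.0113 = 1.4425

1.44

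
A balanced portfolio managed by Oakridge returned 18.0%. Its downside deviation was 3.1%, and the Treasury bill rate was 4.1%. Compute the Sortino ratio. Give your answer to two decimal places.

4.48

Sortino = (Rp − Rf) / σd = (18.0% − 4.1%) / 3.1% = 13.90% / 3.1% = 4.4839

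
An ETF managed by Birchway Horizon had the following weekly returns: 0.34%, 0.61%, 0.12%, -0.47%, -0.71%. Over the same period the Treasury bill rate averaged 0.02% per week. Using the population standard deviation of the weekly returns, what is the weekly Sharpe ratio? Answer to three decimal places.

Mean return r̄ = -0.110 / 5 = -0.0220%
Population σ = √[Σ(r − r̄)² / 5] = √[1.2247 / 5] = √0.2449 = 0.4949%
Sharpe = (r̄ − rf) / σ = (-0.0220 − 0.02) / 0.4949 = -0.0420 / 0.4949 = -0.0849

-0.085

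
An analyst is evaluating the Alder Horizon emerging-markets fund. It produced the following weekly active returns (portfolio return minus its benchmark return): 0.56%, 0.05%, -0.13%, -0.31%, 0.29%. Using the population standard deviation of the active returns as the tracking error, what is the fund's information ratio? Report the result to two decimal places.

r̄ = (0.56 + 0.05 − 0.13 − 0.31 + 0.29) / 5 = 0.0920%
Population σ = √[Σ(r − r̄)² / 5] = √[0.4709 / 5] = √0.0942 = 0.3069%
IR = r̄ / tracking error = 0.0920 / 0.3069 = 0.2998

0.30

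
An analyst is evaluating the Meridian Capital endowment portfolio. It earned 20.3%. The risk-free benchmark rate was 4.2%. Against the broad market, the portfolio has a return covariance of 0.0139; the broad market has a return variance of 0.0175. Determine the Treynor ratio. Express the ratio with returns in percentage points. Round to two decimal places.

β = Cov / Var = 0.0139 / 0.0175 = 0.7943
Treynor = (Rp − Rf) / β = (20.3% − 4.2%) / 0.7943 = 16.10 / 0.7943 = 20.2694

20.27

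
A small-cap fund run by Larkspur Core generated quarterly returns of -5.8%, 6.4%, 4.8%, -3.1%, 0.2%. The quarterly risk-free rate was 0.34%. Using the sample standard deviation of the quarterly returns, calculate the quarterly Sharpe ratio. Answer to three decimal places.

Mean return μ = 2.50 / 5 = 0.5000%
Σ(r − μ)² = 106.0400; sample σ = √(106.0400/4) = 5.1488%
Sharpe = (μ − rf) / σ = (0.5000 − 0.34) / 5.1488 = 0.1600 / 5.1488 = 0.0311

0.031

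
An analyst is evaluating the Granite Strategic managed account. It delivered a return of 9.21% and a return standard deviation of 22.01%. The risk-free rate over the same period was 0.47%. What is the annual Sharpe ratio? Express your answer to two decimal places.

Sharpe = (Rp − Rf) / σp = (9.21% − 0.47%) / 22.01% = 8.74% / 22.01% = 0.3971

0.40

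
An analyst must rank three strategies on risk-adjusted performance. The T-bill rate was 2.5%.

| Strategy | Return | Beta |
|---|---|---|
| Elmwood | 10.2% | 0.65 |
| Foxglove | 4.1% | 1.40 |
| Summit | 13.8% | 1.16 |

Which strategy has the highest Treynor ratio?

Elmwood

Elmwood: Treynor = (10.2% − 2.5%) / 0.65 = 11.846
Foxglove: Treynor = (4.1% − 2.5%) / 1.40 = 1.143
Summit: Treynor = (13.8% − 2.5%) / 1.16 = 9.741
Highest: Elmwood (11.846).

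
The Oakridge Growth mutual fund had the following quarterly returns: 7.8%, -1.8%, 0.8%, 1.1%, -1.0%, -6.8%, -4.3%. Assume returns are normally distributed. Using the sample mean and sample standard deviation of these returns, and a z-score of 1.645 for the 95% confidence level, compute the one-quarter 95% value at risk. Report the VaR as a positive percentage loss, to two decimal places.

8.23

Mean return r̄ = -4.20 / 7 = -0.6000%
Σ(r − r̄)² = (7.8 − (-0.6000))² + (-1.8 − (-0.6000))² + … = 129.1400
σ = √[129.1400 / 6] = 4.6393%
VaR = −(r̄ − z·σ) = −(-0.6000 − 1.645 × 4.6393) = −(-8.2316) = 8.2316%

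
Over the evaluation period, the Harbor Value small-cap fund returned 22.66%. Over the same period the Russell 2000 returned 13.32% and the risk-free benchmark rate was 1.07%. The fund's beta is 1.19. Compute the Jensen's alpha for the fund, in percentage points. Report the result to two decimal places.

CAPM expected return = Rf + β(Rm − Rf) = 1.07% + 1.19 × (13.32% − 1.07%) = 1.07 + 1.19 × 12.25 = 15.6475%
Jensen's α = Rp − E[R] = 22.66% − 15.6475% = 7.0125

7.01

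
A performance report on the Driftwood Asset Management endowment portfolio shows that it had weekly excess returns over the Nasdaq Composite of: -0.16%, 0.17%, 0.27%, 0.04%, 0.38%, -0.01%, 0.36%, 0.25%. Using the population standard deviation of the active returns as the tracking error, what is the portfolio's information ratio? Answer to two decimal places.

Mean return r̄ = 1.300 / 8 = 0.1625%
Σ(r − r̄)² = 0.2544; population σ = √(0.2544/8) = 0.1783%
IR = r̄ / tracking error = 0.1625 / 0.1783 = 0.9114

0.91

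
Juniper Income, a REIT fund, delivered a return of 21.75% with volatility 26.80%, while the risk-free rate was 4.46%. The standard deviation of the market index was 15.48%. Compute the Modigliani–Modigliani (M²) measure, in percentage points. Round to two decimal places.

14.45

Sharpe = (Rp − Rf) / σp = (21.75% − 4.46%) / 26.80% = 0.6451
M² = Rf + Sharpe × σm = 4.46% + 0.6451 × 15.48% = 14.4461%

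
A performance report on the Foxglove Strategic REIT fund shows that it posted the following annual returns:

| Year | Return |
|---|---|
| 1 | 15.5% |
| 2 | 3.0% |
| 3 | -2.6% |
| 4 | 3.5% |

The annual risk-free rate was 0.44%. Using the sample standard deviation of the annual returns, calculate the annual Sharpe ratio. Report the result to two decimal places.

r̄ = (15.5 + 3 − 2.6 + 3.5) / 4 = 19.40 / 4 = 4.8500%
Σ(r − r̄)² = (15.5 − 4.8500)² + (3 − 4.8500)² + … = 174.1700
sample σ = √(174.1700 / 3) = √58.0567 = 7.6195%
Sharpe = (r̄ − rf) / σ = (4.8500 − 0.44) / 7.6195 = 4.4100 / 7.6195 = 0.5788

0.58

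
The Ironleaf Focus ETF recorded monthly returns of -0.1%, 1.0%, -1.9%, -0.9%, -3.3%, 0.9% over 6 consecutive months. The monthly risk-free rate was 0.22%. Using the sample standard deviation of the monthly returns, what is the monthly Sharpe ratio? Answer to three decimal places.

Mean return μ = -4.30 / 6 = -0.7167%
Sample σ = √[Σ(r − μ)² / 5] = √[14.0483 / 5] = √2.8097 = 1.6762%
Sharpe = (μ − rf) / σ = (-0.7167 − 0.22) / 1.6762 = -0.9367 / 1.6762 = -0.5588

-0.559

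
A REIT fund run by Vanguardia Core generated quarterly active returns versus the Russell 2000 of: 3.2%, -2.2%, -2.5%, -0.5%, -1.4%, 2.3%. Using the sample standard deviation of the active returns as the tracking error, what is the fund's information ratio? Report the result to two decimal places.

-0.08

Mean return μ = -1.10 / 6 = -0.1833%
Σ(r − μ)² = (3.2 − (-0.1833))² + (-2.2 − (-0.1833))² + (-2.5 − (-0.1833))² + … = 28.6283
σ = √[28.6283 / 5] = 2.3928%
IR = μ / tracking error = -0.1833 / 2.3928 = -0.0766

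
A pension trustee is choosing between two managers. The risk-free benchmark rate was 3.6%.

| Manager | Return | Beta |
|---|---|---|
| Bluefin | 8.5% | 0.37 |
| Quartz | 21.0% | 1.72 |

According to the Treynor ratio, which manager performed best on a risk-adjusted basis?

Bluefin: Treynor = (8.5% − 3.6%) / 0.37 = 13.243
Quartz: Treynor = (21.0% − 3.6%) / 1.72 = 10.116
Highest: Bluefin (13.243).

Bluefin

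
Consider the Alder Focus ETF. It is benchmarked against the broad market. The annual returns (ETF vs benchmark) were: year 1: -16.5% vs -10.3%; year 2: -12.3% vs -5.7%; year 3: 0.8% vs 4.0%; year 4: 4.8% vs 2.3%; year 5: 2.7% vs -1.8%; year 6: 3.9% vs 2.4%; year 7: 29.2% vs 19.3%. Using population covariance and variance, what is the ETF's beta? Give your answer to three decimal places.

1.527

r̄p = 1.8000%,  r̄m = 1.4571%
Cov = Σ(rp − r̄p)(rm − r̄m) / 7 = 114.8571
Var(rm) = Σ(rm − r̄m)² / 7 = 75.2139
β = Cov / Var = 114.8571 / 75.2139 = 1.5271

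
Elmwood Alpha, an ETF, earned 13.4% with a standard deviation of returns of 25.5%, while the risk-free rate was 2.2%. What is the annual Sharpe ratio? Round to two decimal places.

0.44

Sharpe = (Rp − Rf) / σp = (13.4% − 2.2%) / 25.5% = 11.20% / 25.5% = 0.4392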